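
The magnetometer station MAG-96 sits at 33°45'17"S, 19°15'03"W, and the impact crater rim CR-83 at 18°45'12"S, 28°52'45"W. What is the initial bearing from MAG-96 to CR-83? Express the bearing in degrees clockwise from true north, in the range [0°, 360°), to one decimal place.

327.8°

MAG-96: φ = -33.75472°, λ = -19.25083°
CR-83: φ = -18.75333°, λ = -28.87917°
Δλ = -9.6283°
y = sin Δλ · cos φ₂ = -0.158377
x = cos φ₁ sin φ₂ − sin φ₁ cos φ₂ cos Δλ = 0.251431
θ = atan2(y, x) = -32.2069° → 327.7931° (mod 360°)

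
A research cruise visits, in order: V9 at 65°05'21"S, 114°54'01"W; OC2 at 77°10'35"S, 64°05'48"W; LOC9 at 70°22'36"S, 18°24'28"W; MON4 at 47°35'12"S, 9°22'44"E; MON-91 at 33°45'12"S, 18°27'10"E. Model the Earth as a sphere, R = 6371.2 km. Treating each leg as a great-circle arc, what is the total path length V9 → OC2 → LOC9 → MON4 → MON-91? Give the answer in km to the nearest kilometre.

8354 km

V9: φ = -65.08917°, λ = -114.90028°
OC2: φ = -77.17639°, λ = -64.09667°
LOC9: φ = -70.37667°, λ = -18.40778°
MON4: φ = -47.58667°, λ = +9.37889°
MON-91: φ = -33.75333°, λ = +18.45278°
V9→OC2: c = 0.337985 rad, d = 2153.37 km
OC2→LOC9: c = 0.243514 rad, d = 1551.48 km
LOC9→MON4: c = 0.460542 rad, d = 2934.21 km
MON4→MON-91: c = 0.269224 rad, d = 1715.28 km
Total = 2153.37 + 1551.48 + 2934.21 + 1715.28 = 8354.33 km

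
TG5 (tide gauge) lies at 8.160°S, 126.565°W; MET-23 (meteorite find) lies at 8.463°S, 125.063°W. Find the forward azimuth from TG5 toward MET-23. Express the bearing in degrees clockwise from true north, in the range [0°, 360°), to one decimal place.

101.6°

Δλ = 1.5020°
y = sin Δλ · cos φ₂ = 0.025926
x = cos φ₁ sin φ₂ − sin φ₁ cos φ₂ cos Δλ = -0.005337
θ = atan2(y, x) = 101.6310° → 101.6310° (mod 360°)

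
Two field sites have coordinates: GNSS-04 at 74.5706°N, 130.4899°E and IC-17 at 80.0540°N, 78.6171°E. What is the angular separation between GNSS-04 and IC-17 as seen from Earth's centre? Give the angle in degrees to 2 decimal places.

12.08°

Δφ = 5.4834°,  Δλ = -51.8728°
a = sin²(Δφ/2) + cos φ₁ cos φ₂ sin²(Δλ/2) = 0.011078
c = 2·arcsin(√a) = 0.210899 rad = 12.0836°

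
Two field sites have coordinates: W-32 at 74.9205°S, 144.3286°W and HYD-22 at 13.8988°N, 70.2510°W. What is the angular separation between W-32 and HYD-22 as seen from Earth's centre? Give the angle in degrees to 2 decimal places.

Δφ = 88.8193°,  Δλ = 74.0776°
a = sin²(Δφ/2) + cos φ₁ cos φ₂ sin²(Δλ/2) = 0.581328
c = 2·arcsin(√a) = 1.734177 rad = 99.3610°

99.36°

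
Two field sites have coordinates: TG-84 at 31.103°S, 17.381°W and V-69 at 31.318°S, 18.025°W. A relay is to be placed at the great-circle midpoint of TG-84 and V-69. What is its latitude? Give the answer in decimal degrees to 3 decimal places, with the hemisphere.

Bx = cos φ₂ cos Δλ = 0.854242,  By = cos φ₂ sin Δλ = -0.009602
φₘ = atan2(sin φ₁ + sin φ₂, √((cos φ₁ + Bx)² + By²)) = -31.21090°
λₘ = λ₁ + atan2(By, cos φ₁ + Bx) = -17.70263°

31.211°S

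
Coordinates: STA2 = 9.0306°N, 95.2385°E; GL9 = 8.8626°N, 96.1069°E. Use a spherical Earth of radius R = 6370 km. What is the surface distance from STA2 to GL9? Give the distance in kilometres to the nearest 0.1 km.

97.2 km

Δφ = -0.1680°,  Δλ = 0.8684°
a = sin²(Δφ/2) + cos φ₁ cos φ₂ sin²(Δλ/2) = 0.000058
c = 2·arcsin(√a) = 0.015256 rad = 0.8741°
d = R·c = 6370 × 0.015256 = 97.2 km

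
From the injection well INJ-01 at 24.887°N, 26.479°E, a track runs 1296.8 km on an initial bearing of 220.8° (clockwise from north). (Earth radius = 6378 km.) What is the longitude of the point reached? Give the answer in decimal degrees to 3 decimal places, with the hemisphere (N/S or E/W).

δ = d/R = 1296.8/6378 = 0.203324 rad
φ₂ = arcsin(sin φ₁ cos δ + cos φ₁ sin δ cos θ)
   = arcsin(0.42083·0.97940 + 0.90714·0.20193·-0.75700) = 15.87257°
λ₂ = λ₁ + atan2(sin θ sin δ cos φ₁, cos δ − sin φ₁ sin φ₂) = 18.59473°

18.595°E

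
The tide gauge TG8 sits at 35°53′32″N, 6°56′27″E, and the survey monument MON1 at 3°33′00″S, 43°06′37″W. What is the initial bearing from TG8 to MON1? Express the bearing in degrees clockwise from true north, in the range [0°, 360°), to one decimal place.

240.9°

TG8: φ = +35.89222°, λ = +6.94083°
MON1: φ = -3.55000°, λ = -43.11028°
Δλ = -50.0511°
y = sin Δλ · cos φ₂ = -0.765147
x = cos φ₁ sin φ₂ − sin φ₁ cos φ₂ cos Δλ = -0.425881
θ = atan2(y, x) = -119.1004° → 240.8996° (mod 360°)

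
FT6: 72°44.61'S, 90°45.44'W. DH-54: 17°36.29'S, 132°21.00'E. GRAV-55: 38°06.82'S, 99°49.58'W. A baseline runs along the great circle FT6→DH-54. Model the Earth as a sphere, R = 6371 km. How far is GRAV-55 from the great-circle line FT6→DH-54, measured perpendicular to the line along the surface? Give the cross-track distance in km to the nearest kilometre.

3039 km

FT6: φ = -72.74350°, λ = -90.75733°
DH-54: φ = -17.60483°, λ = +132.35000°
GRAV-55: φ = -38.11367°, λ = -99.82633°
δ₁₃ = central angle FT6→GRAV-55 = 0.609520 rad  (haversine)
θ₁₃ = bearing FT6→GRAV-55 = 347.489°,  θ₁₂ = bearing FT6→DH-54 = 220.812°
dₓₜ = R·arcsin(sin δ₁₃ · sin(θ₁₃ − θ₁₂)) = 6371·arcsin(0.57247·sin(126.676°)) = 3039.119 km
|dₓₜ| = 3039.119 km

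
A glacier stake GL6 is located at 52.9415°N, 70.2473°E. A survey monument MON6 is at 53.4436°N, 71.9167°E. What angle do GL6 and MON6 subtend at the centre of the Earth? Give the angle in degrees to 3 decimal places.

1.119°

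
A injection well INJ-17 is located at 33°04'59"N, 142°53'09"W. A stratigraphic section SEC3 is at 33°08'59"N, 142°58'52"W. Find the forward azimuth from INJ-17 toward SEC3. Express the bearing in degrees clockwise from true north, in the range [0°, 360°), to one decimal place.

309.9°

INJ-17: φ = +33.08306°, λ = -142.88583°
SEC3: φ = +33.14972°, λ = -142.98111°
Δλ = -0.0953°
y = sin Δλ · cos φ₂ = -0.001392
x = cos φ₁ sin φ₂ − sin φ₁ cos φ₂ cos Δλ = 0.001164
θ = atan2(y, x) = -50.0982° → 309.9018° (mod 360°)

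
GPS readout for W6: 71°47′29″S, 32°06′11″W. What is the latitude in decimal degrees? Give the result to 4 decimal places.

71.7914°S

71° + 47′/60 + 29″/3600 = 71 + 0.78333 + 0.00806 = 71.7914°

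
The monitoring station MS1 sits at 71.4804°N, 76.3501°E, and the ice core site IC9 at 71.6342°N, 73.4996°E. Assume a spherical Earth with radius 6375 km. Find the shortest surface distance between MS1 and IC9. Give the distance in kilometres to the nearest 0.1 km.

101.8 km

Δφ = 0.1538°,  Δλ = -2.8505°
a = sin²(Δφ/2) + cos φ₁ cos φ₂ sin²(Δλ/2) = 0.000064
c = 2·arcsin(√a) = 0.015965 rad = 0.9147°
d = R·c = 6375 × 0.015965 = 101.8 km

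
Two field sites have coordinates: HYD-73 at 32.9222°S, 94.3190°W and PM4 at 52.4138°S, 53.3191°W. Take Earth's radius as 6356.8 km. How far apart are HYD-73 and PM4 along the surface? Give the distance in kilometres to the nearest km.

Δφ = -19.4916°,  Δλ = 40.9999°
a = sin²(Δφ/2) + cos φ₁ cos φ₂ sin²(Δλ/2) = 0.091449
c = 2·arcsin(√a) = 0.614430 rad = 35.2043°
d = R·c = 6356.8 × 0.614430 = 3905.8 km

3906 km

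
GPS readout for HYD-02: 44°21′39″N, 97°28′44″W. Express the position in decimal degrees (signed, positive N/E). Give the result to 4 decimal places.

+44.3608°, -97.4789°

lat: 44.3608° N → +44.3608°
lon: 97.4789° W → -97.4789°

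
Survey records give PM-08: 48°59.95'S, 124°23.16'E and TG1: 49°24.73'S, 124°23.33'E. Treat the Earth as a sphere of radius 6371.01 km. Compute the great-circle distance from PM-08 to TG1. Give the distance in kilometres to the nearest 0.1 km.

45.9 km

PM-08: φ = -48.99917°, λ = +124.38600°
TG1: φ = -49.41217°, λ = +124.38883°
Δφ = -0.4130°,  Δλ = 0.0028°
a = sin²(Δφ/2) + cos φ₁ cos φ₂ sin²(Δλ/2) = 0.000013
c = 2·arcsin(√a) = 0.007208 rad = 0.4130°
d = R·c = 6371.01 × 0.007208 = 45.9 km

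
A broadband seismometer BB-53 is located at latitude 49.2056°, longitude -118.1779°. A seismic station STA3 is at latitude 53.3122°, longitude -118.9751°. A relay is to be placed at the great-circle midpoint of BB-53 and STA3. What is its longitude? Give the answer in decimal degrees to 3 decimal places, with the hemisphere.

118.559°W

Bx = cos φ₂ cos Δλ = 0.597397,  By = cos φ₂ sin Δλ = -0.008313
φₘ = atan2(sin φ₁ + sin φ₂, √((cos φ₁ + Bx)² + By²)) = 51.25958°
λₘ = λ₁ + atan2(By, cos φ₁ + Bx) = -118.55869°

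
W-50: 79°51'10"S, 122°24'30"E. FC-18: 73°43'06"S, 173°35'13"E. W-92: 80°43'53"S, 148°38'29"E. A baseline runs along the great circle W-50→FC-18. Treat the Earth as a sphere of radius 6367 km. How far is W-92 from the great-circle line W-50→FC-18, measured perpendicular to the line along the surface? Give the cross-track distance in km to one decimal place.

W-50: φ = -79.85278°, λ = +122.40833°
FC-18: φ = -73.71833°, λ = +173.58694°
W-92: φ = -80.73139°, λ = +148.64139°
δ₁₃ = central angle W-50→W-92 = 0.077996 rad  (haversine)
θ₁₃ = bearing W-50→W-92 = 113.977°,  θ₁₂ = bearing W-50→FC-18 = 88.979°
dₓₜ = R·arcsin(sin δ₁₃ · sin(θ₁₃ − θ₁₂)) = 6367·arcsin(0.07792·sin(24.999°)) = 209.688 km
|dₓₜ| = 209.688 km

209.7 km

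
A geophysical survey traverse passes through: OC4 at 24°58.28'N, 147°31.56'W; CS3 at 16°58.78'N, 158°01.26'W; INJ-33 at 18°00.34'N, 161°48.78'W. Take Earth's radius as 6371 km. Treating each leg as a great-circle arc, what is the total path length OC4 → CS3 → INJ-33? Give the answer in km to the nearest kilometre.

OC4: φ = +24.97133°, λ = -147.52600°
CS3: φ = +16.97967°, λ = -158.02100°
INJ-33: φ = +18.00567°, λ = -161.81300°
OC4→CS3: c = 0.220519 rad, d = 1404.93 km
CS3→INJ-33: c = 0.065611 rad, d = 418.01 km
Total = 1404.93 + 418.01 = 1822.94 km

1823 km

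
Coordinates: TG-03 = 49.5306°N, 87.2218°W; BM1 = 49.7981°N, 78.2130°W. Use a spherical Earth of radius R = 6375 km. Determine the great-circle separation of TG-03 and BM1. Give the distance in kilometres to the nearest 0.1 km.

649.1 km

Δφ = 0.2675°,  Δλ = 9.0088°
a = sin²(Δφ/2) + cos φ₁ cos φ₂ sin²(Δλ/2) = 0.002589
c = 2·arcsin(√a) = 0.101817 rad = 5.8337°
d = R·c = 6375 × 0.101817 = 649.1 km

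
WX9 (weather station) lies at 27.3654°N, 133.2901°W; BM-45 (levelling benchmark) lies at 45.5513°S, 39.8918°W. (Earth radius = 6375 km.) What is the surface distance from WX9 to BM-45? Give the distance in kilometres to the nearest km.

Δφ = -72.9167°,  Δλ = 93.3983°
a = sin²(Δφ/2) + cos φ₁ cos φ₂ sin²(Δλ/2) = 0.682504
c = 2·arcsin(√a) = 1.944438 rad = 111.4081°
d = R·c = 6375 × 1.944438 = 12395.8 km

12396 km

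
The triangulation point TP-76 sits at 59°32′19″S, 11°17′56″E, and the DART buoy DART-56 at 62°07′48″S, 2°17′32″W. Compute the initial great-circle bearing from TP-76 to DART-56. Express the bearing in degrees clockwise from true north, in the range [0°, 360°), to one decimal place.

242.8°

TP-76: φ = -59.53861°, λ = +11.29889°
DART-56: φ = -62.13000°, λ = -2.29222°
Δλ = -13.5911°
y = sin Δλ · cos φ₂ = -0.109851
x = cos φ₁ sin φ₂ − sin φ₁ cos φ₂ cos Δλ = -0.056496
θ = atan2(y, x) = -117.2168° → 242.7832° (mod 360°)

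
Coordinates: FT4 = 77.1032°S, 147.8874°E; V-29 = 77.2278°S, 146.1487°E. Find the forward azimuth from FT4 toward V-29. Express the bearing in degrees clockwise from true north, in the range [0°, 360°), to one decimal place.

Δλ = -1.7387°
y = sin Δλ · cos φ₂ = -0.006708
x = cos φ₁ sin φ₂ − sin φ₁ cos φ₂ cos Δλ = -0.002274
θ = atan2(y, x) = -108.7265° → 251.2735° (mod 360°)

251.3°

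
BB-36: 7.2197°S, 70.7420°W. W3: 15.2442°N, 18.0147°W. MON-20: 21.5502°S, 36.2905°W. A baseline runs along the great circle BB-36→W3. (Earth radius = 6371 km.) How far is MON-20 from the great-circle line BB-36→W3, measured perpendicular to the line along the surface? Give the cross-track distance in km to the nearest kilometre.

δ₁₃ = central angle BB-36→MON-20 = 0.631668 rad  (haversine)
θ₁₃ = bearing BB-36→MON-20 = 116.993°,  θ₁₂ = bearing BB-36→W3 = 66.472°
dₓₜ = R·arcsin(sin δ₁₃ · sin(θ₁₃ − θ₁₂)) = 6371·arcsin(0.59049·sin(50.521°)) = 3015.055 km
|dₓₜ| = 3015.055 km

3015 km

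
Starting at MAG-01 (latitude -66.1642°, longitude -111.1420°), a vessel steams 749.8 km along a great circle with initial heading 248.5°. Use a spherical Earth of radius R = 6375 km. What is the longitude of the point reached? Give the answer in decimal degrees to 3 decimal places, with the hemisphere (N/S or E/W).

δ = d/R = 749.8/6375 = 0.117616 rad
φ₂ = arcsin(sin φ₁ cos δ + cos φ₁ sin δ cos θ)
   = arcsin(-0.91471·0.99309 + 0.40412·0.11734·-0.36650) = -67.78440°
λ₂ = λ₁ + atan2(sin θ sin δ cos φ₁, cos δ − sin φ₁ sin φ₂) = -127.92597°

127.926°W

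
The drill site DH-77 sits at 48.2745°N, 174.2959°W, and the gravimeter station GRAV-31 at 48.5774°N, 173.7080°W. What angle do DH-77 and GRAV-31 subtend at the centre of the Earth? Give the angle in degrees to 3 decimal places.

Δφ = 0.3029°,  Δλ = 0.5879°
a = sin²(Δφ/2) + cos φ₁ cos φ₂ sin²(Δλ/2) = 0.000019
c = 2·arcsin(√a) = 0.008620 rad = 0.4939°

0.494°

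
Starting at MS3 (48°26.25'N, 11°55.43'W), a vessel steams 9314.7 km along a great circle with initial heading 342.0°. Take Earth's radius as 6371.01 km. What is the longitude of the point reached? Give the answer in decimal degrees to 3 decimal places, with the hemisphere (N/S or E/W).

166.122°W

MS3: φ = +48.43750°, λ = -11.92383°
δ = d/R = 9314.7/6371.01 = 1.462044 rad
φ₂ = arcsin(sin φ₁ cos δ + cos φ₁ sin δ cos θ)
   = arcsin(0.74823·0.10854 + 0.66344·0.99409·0.95106) = 45.10891°
λ₂ = λ₁ + atan2(sin θ sin δ cos φ₁, cos δ − sin φ₁ sin φ₂) = -166.12184°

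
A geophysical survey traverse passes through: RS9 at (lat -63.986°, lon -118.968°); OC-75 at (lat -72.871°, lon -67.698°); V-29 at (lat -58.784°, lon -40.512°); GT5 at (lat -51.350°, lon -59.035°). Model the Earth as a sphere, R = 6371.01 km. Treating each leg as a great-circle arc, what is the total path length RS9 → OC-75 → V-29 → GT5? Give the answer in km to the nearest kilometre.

RS9→OC-75: c = 0.349209 rad, d = 2224.81 km
OC-75→V-29: c = 0.307595 rad, d = 1959.69 km
V-29→GT5: c = 0.224856 rad, d = 1432.56 km
Total = 2224.81 + 1959.69 + 1432.56 = 5617.06 km

5617 km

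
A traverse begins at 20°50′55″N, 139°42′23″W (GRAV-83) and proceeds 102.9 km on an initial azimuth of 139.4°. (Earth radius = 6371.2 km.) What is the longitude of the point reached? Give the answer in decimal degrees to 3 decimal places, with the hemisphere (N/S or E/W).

GRAV-83: φ = +20.84861°, λ = -139.70639°
δ = d/R = 102.9/6371.2 = 0.016151 rad
φ₂ = arcsin(sin φ₁ cos δ + cos φ₁ sin δ cos θ)
   = arcsin(0.35590·0.99987 + 0.93452·0.01615·-0.75927) = 20.14482°
λ₂ = λ₁ + atan2(sin θ sin δ cos φ₁, cos δ − sin φ₁ sin φ₂) = -139.06495°

139.065°W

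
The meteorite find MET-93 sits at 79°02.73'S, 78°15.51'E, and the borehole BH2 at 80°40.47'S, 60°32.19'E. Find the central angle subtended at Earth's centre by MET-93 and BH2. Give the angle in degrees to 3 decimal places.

3.500°

MET-93: φ = -79.04550°, λ = +78.25850°
BH2: φ = -80.67450°, λ = +60.53650°
Δφ = -1.6290°,  Δλ = -17.7220°
a = sin²(Δφ/2) + cos φ₁ cos φ₂ sin²(Δλ/2) = 0.000933
c = 2·arcsin(√a) = 0.061090 rad = 3.5002°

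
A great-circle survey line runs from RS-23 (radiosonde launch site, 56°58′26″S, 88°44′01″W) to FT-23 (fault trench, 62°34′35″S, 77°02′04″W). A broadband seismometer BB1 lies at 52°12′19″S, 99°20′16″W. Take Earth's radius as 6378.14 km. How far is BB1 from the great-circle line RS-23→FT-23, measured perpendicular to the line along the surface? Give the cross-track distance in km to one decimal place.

224.9 km

RS-23: φ = -56.97389°, λ = -88.73361°
FT-23: φ = -62.57639°, λ = -77.03444°
BB1: φ = -52.20528°, λ = -99.33778°
δ₁₃ = central angle RS-23→BB1 = 0.135497 rad  (haversine)
θ₁₃ = bearing RS-23→BB1 = 303.398°,  θ₁₂ = bearing RS-23→FT-23 = 138.524°
dₓₜ = R·arcsin(sin δ₁₃ · sin(θ₁₃ − θ₁₂)) = 6378.14·arcsin(0.13508·sin(164.874°)) = 224.866 km
|dₓₜ| = 224.866 km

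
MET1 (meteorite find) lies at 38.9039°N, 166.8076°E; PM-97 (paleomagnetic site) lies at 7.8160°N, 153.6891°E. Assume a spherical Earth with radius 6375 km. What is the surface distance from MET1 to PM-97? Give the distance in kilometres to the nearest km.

Δφ = -31.0879°,  Δλ = -13.1185°
a = sin²(Δφ/2) + cos φ₁ cos φ₂ sin²(Δλ/2) = 0.081872
c = 2·arcsin(√a) = 0.580377 rad = 33.2532°
d = R·c = 6375 × 0.580377 = 3699.9 km

3700 km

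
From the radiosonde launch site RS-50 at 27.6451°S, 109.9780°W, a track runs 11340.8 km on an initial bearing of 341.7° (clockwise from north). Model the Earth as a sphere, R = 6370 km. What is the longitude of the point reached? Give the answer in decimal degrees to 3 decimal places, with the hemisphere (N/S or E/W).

δ = d/R = 11340.8/6370 = 1.780345 rad
φ₂ = arcsin(sin φ₁ cos δ + cos φ₁ sin δ cos θ)
   = arcsin(-0.46399·-0.20802 + 0.88584·0.97812·0.94943) = 66.80348°
λ₂ = λ₁ + atan2(sin θ sin δ cos φ₁, cos δ − sin φ₁ sin φ₂) = -161.21364°

161.214°W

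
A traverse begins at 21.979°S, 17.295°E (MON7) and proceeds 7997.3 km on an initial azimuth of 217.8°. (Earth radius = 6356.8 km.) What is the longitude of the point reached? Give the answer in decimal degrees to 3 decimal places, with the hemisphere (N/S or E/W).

72.321°W

δ = d/R = 7997.3/6356.8 = 1.258070 rad
φ₂ = arcsin(sin φ₁ cos δ + cos φ₁ sin δ cos θ)
   = arcsin(-0.37427·0.30765 + 0.92732·0.95150·-0.79016) = -54.32455°
λ₂ = λ₁ + atan2(sin θ sin δ cos φ₁, cos δ − sin φ₁ sin φ₂) = -72.32101°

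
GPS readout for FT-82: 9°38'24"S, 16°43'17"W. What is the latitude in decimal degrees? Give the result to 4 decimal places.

9.6400°S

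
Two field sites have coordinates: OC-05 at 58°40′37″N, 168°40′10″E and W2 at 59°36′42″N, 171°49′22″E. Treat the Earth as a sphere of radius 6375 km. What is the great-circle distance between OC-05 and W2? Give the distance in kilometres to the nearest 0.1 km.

OC-05: φ = +58.67694°, λ = +168.66944°
W2: φ = +59.61167°, λ = +171.82278°
Δφ = 0.9347°,  Δλ = 3.1533°
a = sin²(Δφ/2) + cos φ₁ cos φ₂ sin²(Δλ/2) = 0.000266
c = 2·arcsin(√a) = 0.032597 rad = 1.8677°
d = R·c = 6375 × 0.032597 = 207.8 km

207.8 km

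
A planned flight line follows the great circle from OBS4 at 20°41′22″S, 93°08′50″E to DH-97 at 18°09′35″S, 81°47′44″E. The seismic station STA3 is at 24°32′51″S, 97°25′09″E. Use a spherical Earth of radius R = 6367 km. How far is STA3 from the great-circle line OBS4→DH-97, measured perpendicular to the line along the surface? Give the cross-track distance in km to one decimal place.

OBS4: φ = -20.68944°, λ = +93.14722°
DH-97: φ = -18.15972°, λ = +81.79556°
STA3: φ = -24.54750°, λ = +97.41917°
δ₁₃ = central angle OBS4→STA3 = 0.096270 rad  (haversine)
θ₁₃ = bearing OBS4→STA3 = 135.177°,  θ₁₂ = bearing OBS4→DH-97 = 281.359°
dₓₜ = R·arcsin(sin δ₁₃ · sin(θ₁₃ − θ₁₂)) = 6367·arcsin(0.09612·sin(-146.182°)) = -340.782 km
|dₓₜ| = 340.782 km

340.8 km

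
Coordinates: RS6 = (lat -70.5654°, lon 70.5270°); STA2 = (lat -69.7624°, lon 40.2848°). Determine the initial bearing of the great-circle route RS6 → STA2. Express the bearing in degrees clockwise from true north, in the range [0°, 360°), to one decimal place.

260.1°

Δλ = -30.2422°
y = sin Δλ · cos φ₂ = -0.174222
x = cos φ₁ sin φ₂ − sin φ₁ cos φ₂ cos Δλ = -0.030381
θ = atan2(y, x) = -99.8917° → 260.1083° (mod 360°)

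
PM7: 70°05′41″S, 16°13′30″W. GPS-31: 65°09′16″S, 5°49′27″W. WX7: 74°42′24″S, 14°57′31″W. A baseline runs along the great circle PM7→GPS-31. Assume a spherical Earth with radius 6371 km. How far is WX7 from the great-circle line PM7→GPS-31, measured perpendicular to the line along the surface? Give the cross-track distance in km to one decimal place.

380.7 km

PM7: φ = -70.09472°, λ = -16.22500°
GPS-31: φ = -65.15444°, λ = -5.82417°
WX7: φ = -74.70667°, λ = -14.95861°
δ₁₃ = central angle PM7→WX7 = 0.080766 rad  (haversine)
θ₁₃ = bearing PM7→WX7 = 175.857°,  θ₁₂ = bearing PM7→GPS-31 = 43.611°
dₓₜ = R·arcsin(sin δ₁₃ · sin(θ₁₃ − θ₁₂)) = 6371·arcsin(0.08068·sin(132.246°)) = 380.725 km
|dₓₜ| = 380.725 km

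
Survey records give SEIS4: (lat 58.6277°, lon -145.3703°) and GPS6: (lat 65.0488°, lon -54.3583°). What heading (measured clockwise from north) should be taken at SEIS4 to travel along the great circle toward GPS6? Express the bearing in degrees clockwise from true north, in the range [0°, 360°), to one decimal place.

Δλ = 91.0120°
y = sin Δλ · cos φ₂ = 0.421780
x = cos φ₁ sin φ₂ − sin φ₁ cos φ₂ cos Δλ = 0.478370
θ = atan2(y, x) = 41.4028° → 41.4028° (mod 360°)

41.4°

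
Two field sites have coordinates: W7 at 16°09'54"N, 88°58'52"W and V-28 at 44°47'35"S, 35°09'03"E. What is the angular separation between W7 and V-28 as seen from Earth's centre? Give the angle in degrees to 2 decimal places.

125.35°

W7: φ = +16.16500°, λ = -88.98111°
V-28: φ = -44.79306°, λ = +35.15083°
Δφ = -60.9581°,  Δλ = 124.1319°
a = sin²(Δφ/2) + cos φ₁ cos φ₂ sin²(Δλ/2) = 0.789298
c = 2·arcsin(√a) = 2.187801 rad = 125.3518°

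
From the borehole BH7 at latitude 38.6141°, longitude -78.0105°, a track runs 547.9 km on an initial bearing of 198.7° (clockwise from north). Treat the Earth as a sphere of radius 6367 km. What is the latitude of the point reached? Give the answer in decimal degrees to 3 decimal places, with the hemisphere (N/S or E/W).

33.928°N

δ = d/R = 547.9/6367 = 0.086053 rad
φ₂ = arcsin(sin φ₁ cos δ + cos φ₁ sin δ cos θ)
   = arcsin(0.62407·0.99630 + 0.78137·0.08595·-0.94721) = 33.92807°
λ₂ = λ₁ + atan2(sin θ sin δ cos φ₁, cos δ − sin φ₁ sin φ₂) = -79.91365°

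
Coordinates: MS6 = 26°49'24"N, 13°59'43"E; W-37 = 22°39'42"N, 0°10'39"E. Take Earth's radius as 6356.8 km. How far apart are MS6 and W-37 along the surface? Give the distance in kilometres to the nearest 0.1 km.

1465.8 km

MS6: φ = +26.82333°, λ = +13.99528°
W-37: φ = +22.66167°, λ = +0.17750°
Δφ = -4.1617°,  Δλ = -13.8178°
a = sin²(Δφ/2) + cos φ₁ cos φ₂ sin²(Δλ/2) = 0.013234
c = 2·arcsin(√a) = 0.230592 rad = 13.2120°
d = R·c = 6356.8 × 0.230592 = 1465.8 km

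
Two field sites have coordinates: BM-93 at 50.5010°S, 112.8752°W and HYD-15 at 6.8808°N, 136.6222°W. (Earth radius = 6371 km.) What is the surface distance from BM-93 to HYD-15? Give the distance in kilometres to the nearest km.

Δφ = 57.3818°,  Δλ = -23.7470°
a = sin²(Δφ/2) + cos φ₁ cos φ₂ sin²(Δλ/2) = 0.257214
c = 2·arcsin(√a) = 1.063779 rad = 60.9500°
d = R·c = 6371 × 1.063779 = 6777.3 km

6777 km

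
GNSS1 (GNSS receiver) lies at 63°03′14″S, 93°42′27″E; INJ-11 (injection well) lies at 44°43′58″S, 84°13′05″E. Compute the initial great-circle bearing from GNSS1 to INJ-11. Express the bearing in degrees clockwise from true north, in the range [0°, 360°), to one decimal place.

339.0°

GNSS1: φ = -63.05389°, λ = +93.70750°
INJ-11: φ = -44.73278°, λ = +84.21806°
Δλ = -9.4894°
y = sin Δλ · cos φ₂ = -0.117120
x = cos φ₁ sin φ₂ − sin φ₁ cos φ₂ cos Δλ = 0.305677
θ = atan2(y, x) = -20.9644° → 339.0356° (mod 360°)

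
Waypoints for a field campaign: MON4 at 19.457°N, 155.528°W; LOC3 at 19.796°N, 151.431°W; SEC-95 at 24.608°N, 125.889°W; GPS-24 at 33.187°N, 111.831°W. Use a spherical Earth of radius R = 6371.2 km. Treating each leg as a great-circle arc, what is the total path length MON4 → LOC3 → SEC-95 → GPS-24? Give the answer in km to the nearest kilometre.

MON4→LOC3: c = 0.067609 rad, d = 430.75 km
LOC3→SEC-95: c = 0.420532 rad, d = 2679.30 km
SEC-95→GPS-24: c = 0.261424 rad, d = 1665.58 km
Total = 430.75 + 2679.30 + 1665.58 = 4775.63 km

4776 km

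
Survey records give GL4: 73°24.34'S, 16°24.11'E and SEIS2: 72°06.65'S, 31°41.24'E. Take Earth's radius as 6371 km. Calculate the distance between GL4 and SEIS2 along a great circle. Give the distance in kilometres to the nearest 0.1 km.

522.3 km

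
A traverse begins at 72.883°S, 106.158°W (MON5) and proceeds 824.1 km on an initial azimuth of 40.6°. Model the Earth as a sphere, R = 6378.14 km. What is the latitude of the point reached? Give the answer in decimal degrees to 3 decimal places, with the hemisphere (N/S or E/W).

66.772°S

δ = d/R = 824.1/6378.14 = 0.129207 rad
φ₂ = arcsin(sin φ₁ cos δ + cos φ₁ sin δ cos θ)
   = arcsin(-0.95571·0.99166 + 0.29432·0.12885·0.75927) = -66.77241°
λ₂ = λ₁ + atan2(sin θ sin δ cos φ₁, cos δ − sin φ₁ sin φ₂) = -93.88255°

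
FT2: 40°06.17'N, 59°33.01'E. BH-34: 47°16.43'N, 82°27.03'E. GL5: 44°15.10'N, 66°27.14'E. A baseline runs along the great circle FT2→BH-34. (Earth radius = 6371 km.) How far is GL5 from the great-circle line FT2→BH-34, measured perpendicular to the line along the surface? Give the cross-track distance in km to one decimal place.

129.6 km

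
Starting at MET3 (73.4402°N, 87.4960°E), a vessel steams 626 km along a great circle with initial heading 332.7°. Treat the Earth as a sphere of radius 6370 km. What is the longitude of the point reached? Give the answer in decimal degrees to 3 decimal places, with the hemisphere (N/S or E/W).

δ = d/R = 626/6370 = 0.098273 rad
φ₂ = arcsin(sin φ₁ cos δ + cos φ₁ sin δ cos θ)
   = arcsin(0.95852·0.99518 + 0.28502·0.09812·0.88862) = 78.16648°
λ₂ = λ₁ + atan2(sin θ sin δ cos φ₁, cos δ − sin φ₁ sin φ₂) = 74.81981°

74.820°E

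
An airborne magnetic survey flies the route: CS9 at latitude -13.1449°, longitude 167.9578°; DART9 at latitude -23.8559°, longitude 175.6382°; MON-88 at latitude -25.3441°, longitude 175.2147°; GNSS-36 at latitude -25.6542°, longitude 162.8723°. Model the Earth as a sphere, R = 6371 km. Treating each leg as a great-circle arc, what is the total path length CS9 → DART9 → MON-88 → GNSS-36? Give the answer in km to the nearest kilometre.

CS9→DART9: c = 0.225924 rad, d = 1439.36 km
DART9→MON-88: c = 0.026829 rad, d = 170.93 km
MON-88→GNSS-36: c = 0.194437 rad, d = 1238.76 km
Total = 1439.36 + 170.93 + 1238.76 = 2849.05 km

2849 km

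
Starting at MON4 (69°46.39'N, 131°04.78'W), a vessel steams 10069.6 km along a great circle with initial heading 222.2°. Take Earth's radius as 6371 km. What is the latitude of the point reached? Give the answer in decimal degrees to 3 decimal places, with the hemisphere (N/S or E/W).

15.382°S

MON4: φ = +69.77317°, λ = -131.07967°
δ = d/R = 10069.6/6371 = 1.580537 rad
φ₂ = arcsin(sin φ₁ cos δ + cos φ₁ sin δ cos θ)
   = arcsin(0.93833·-0.00974 + 0.34574·0.99995·-0.74080) = -15.38190°
λ₂ = λ₁ + atan2(sin θ sin δ cos φ₁, cos δ − sin φ₁ sin φ₂) = -175.23796°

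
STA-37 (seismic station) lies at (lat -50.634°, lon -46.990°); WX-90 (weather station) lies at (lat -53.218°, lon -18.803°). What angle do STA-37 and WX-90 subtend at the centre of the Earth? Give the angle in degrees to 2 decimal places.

17.46°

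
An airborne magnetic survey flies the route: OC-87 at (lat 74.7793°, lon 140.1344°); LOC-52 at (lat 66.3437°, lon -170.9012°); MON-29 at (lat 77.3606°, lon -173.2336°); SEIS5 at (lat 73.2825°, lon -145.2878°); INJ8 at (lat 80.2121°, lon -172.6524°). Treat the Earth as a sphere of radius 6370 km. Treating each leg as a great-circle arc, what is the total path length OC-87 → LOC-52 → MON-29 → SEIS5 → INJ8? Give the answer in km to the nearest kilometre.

OC-87→LOC-52: c = 0.307811 rad, d = 1960.76 km
LOC-52→MON-29: c = 0.192661 rad, d = 1227.25 km
MON-29→SEIS5: c = 0.140626 rad, d = 895.79 km
SEIS5→INJ8: c = 0.160027 rad, d = 1019.37 km
Total = 1960.76 + 1227.25 + 895.79 + 1019.37 = 5103.17 km

5103 km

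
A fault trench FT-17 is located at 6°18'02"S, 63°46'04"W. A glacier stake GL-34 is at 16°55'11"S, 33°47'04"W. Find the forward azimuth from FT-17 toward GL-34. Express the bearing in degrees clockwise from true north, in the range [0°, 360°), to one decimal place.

112.5°

FT-17: φ = -6.30056°, λ = -63.76778°
GL-34: φ = -16.91972°, λ = -33.78444°
Δλ = 29.9833°
y = sin Δλ · cos φ₂ = 0.478116
x = cos φ₁ sin φ₂ − sin φ₁ cos φ₂ cos Δλ = -0.198331
θ = atan2(y, x) = 112.5296° → 112.5296° (mod 360°)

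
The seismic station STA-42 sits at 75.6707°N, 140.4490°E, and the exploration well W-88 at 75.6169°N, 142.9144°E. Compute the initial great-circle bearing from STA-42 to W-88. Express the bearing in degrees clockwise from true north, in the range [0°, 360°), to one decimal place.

93.8°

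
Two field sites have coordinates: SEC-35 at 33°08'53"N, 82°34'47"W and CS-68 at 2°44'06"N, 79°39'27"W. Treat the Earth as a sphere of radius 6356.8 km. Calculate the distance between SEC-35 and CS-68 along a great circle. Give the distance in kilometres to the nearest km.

3388 km

SEC-35: φ = +33.14806°, λ = -82.57972°
CS-68: φ = +2.73500°, λ = -79.65750°
Δφ = -30.4131°,  Δλ = 2.9222°
a = sin²(Δφ/2) + cos φ₁ cos φ₂ sin²(Δλ/2) = 0.069345
c = 2·arcsin(√a) = 0.532952 rad = 30.5359°
d = R·c = 6356.8 × 0.532952 = 3387.9 km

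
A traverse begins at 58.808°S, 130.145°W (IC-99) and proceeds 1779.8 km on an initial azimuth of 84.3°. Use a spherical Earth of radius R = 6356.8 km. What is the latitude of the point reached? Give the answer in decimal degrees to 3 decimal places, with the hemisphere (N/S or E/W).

δ = d/R = 1779.8/6356.8 = 0.279984 rad
φ₂ = arcsin(sin φ₁ cos δ + cos φ₁ sin δ cos θ)
   = arcsin(-0.85544·0.96106 + 0.51791·0.27634·0.09932) = -53.89236°
λ₂ = λ₁ + atan2(sin θ sin δ cos φ₁, cos δ − sin φ₁ sin φ₂) = -102.33070°

53.892°S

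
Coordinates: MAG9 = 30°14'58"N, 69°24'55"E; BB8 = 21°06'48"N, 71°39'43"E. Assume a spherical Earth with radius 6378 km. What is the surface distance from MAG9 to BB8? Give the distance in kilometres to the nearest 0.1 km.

1041.6 km

MAG9: φ = +30.24944°, λ = +69.41528°
BB8: φ = +21.11333°, λ = +71.66194°
Δφ = -9.1361°,  Δλ = 2.2467°
a = sin²(Δφ/2) + cos φ₁ cos φ₂ sin²(Δλ/2) = 0.006653
c = 2·arcsin(√a) = 0.163310 rad = 9.3570°
d = R·c = 6378 × 0.163310 = 1041.6 km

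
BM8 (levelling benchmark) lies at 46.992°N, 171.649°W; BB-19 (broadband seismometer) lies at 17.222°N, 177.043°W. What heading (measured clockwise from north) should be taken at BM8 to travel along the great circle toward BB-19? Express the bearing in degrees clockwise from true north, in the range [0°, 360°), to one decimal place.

Δλ = -5.3940°
y = sin Δλ · cos φ₂ = -0.089789
x = cos φ₁ sin φ₂ − sin φ₁ cos φ₂ cos Δλ = -0.493427
θ = atan2(y, x) = -169.6867° → 190.3133° (mod 360°)

190.3°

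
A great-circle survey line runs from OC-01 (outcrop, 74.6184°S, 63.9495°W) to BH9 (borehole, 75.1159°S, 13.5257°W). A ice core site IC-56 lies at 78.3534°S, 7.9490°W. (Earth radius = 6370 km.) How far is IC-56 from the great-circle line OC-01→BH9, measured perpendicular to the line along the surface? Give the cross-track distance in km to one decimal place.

385.9 km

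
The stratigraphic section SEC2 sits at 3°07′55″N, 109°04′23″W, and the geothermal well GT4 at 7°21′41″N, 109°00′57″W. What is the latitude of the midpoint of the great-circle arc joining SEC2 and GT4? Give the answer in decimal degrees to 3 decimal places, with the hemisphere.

5.247°N

SEC2: φ = +3.13194°, λ = -109.07306°
GT4: φ = +7.36139°, λ = -109.01583°
Bx = cos φ₂ cos Δλ = 0.991757,  By = cos φ₂ sin Δλ = 0.000990
φₘ = atan2(sin φ₁ + sin φ₂, √((cos φ₁ + Bx)² + By²)) = 5.24667°
λₘ = λ₁ + atan2(By, cos φ₁ + Bx) = -109.04454°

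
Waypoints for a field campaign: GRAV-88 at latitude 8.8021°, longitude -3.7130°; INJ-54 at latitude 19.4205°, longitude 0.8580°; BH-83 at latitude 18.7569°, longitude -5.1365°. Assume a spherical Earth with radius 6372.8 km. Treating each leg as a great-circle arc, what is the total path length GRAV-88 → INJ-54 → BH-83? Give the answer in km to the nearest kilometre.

GRAV-88→INJ-54: c = 0.200777 rad, d = 1279.51 km
INJ-54→BH-83: c = 0.099541 rad, d = 634.36 km
Total = 1279.51 + 634.36 = 1913.87 km

1914 km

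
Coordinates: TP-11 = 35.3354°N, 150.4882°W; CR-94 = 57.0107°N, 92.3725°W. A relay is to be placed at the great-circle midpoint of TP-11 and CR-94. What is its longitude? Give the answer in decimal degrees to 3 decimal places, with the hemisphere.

Bx = cos φ₂ cos Δλ = 0.287599,  By = cos φ₂ sin Δλ = 0.462329
φₘ = atan2(sin φ₁ + sin φ₂, √((cos φ₁ + Bx)² + By²)) = 49.82940°
λₘ = λ₁ + atan2(By, cos φ₁ + Bx) = -127.75394°

127.754°W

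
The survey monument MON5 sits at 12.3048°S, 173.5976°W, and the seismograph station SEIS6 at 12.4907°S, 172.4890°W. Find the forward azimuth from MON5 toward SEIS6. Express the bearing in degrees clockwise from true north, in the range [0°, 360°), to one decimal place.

99.9°

Δλ = 1.1086°
y = sin Δλ · cos φ₂ = 0.018890
x = cos φ₁ sin φ₂ − sin φ₁ cos φ₂ cos Δλ = -0.003284
θ = atan2(y, x) = 99.8610° → 99.8610° (mod 360°)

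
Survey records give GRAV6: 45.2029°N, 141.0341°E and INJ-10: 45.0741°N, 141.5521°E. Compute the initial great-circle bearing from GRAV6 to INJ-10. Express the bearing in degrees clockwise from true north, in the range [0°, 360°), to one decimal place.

Δλ = 0.5180°
y = sin Δλ · cos φ₂ = 0.006384
x = cos φ₁ sin φ₂ − sin φ₁ cos φ₂ cos Δλ = -0.002228
θ = atan2(y, x) = 109.2336° → 109.2336° (mod 360°)

109.2°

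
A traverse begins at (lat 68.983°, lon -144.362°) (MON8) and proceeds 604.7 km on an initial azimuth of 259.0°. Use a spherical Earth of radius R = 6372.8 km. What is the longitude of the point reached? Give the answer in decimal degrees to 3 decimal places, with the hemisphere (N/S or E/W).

158.330°W

δ = d/R = 604.7/6372.8 = 0.094888 rad
φ₂ = arcsin(sin φ₁ cos δ + cos φ₁ sin δ cos θ)
   = arcsin(0.93347·0.99550 + 0.35864·0.09475·-0.19081) = 67.33761°
λ₂ = λ₁ + atan2(sin θ sin δ cos φ₁, cos δ − sin φ₁ sin φ₂) = -158.33012°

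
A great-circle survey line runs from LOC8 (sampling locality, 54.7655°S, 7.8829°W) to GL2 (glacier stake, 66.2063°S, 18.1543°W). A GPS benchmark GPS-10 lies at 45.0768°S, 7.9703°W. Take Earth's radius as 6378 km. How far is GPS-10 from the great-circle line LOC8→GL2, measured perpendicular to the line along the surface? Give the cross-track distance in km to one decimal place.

364.2 km

δ₁₃ = central angle LOC8→GPS-10 = 0.169103 rad  (haversine)
θ₁₃ = bearing LOC8→GPS-10 = 359.633°,  θ₁₂ = bearing LOC8→GL2 = 199.457°
dₓₜ = R·arcsin(sin δ₁₃ · sin(θ₁₃ − θ₁₂)) = 6378·arcsin(0.16830·sin(160.176°)) = 364.215 km
|dₓₜ| = 364.215 km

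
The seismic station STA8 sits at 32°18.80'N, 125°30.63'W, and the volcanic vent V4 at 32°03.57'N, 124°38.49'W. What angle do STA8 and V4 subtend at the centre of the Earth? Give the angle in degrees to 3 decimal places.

STA8: φ = +32.31333°, λ = -125.51050°
V4: φ = +32.05950°, λ = -124.64150°
Δφ = -0.2538°,  Δλ = 0.8690°
a = sin²(Δφ/2) + cos φ₁ cos φ₂ sin²(Δλ/2) = 0.000046
c = 2·arcsin(√a) = 0.013579 rad = 0.7780°

0.778°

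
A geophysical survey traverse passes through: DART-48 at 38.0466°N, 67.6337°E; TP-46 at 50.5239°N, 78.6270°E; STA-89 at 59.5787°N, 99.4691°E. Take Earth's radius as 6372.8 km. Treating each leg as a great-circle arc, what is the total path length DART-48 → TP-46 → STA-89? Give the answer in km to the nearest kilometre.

DART-48→TP-46: c = 0.256853 rad, d = 1636.87 km
TP-46→STA-89: c = 0.259675 rad, d = 1654.86 km
Total = 1636.87 + 1654.86 = 3291.73 km

3292 km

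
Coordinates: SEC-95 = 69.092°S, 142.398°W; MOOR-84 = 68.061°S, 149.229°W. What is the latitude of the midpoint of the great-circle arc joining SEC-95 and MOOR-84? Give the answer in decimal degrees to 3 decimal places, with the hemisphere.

68.611°S

Bx = cos φ₂ cos Δλ = 0.370967,  By = cos φ₂ sin Δλ = -0.044439
φₘ = atan2(sin φ₁ + sin φ₂, √((cos φ₁ + Bx)² + By²)) = -68.61109°
λₘ = λ₁ + atan2(By, cos φ₁ + Bx) = -145.89191°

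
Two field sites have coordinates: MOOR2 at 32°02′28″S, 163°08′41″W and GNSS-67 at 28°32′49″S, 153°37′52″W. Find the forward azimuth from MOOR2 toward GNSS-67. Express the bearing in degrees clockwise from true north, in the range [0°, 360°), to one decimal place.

MOOR2: φ = -32.04111°, λ = -163.14472°
GNSS-67: φ = -28.54694°, λ = -153.63111°
Δλ = 9.5136°
y = sin Δλ · cos φ₂ = 0.145188
x = cos φ₁ sin φ₂ − sin φ₁ cos φ₂ cos Δλ = 0.054537
θ = atan2(y, x) = 69.4122° → 69.4122° (mod 360°)

69.4°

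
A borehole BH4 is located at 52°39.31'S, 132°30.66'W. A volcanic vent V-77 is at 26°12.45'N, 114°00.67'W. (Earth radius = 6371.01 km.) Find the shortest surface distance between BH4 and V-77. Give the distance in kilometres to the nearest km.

BH4: φ = -52.65517°, λ = -132.51100°
V-77: φ = +26.20750°, λ = -114.01117°
Δφ = 78.8627°,  Δλ = 18.4998°
a = sin²(Δφ/2) + cos φ₁ cos φ₂ sin²(Δλ/2) = 0.417482
c = 2·arcsin(√a) = 1.405001 rad = 80.5006°
d = R·c = 6371.01 × 1.405001 = 8951.3 km

8951 km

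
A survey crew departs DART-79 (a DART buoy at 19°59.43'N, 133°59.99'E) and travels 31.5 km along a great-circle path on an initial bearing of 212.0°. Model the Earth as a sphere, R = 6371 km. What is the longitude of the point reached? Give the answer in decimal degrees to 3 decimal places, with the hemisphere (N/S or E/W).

DART-79: φ = +19.99050°, λ = +133.99983°
δ = d/R = 31.5/6371 = 0.004944 rad
φ₂ = arcsin(sin φ₁ cos δ + cos φ₁ sin δ cos θ)
   = arcsin(0.34186·0.99999 + 0.93975·0.00494·-0.84805) = 19.75019°
λ₂ = λ₁ + atan2(sin θ sin δ cos φ₁, cos δ − sin φ₁ sin φ₂) = 133.84033°

133.840°E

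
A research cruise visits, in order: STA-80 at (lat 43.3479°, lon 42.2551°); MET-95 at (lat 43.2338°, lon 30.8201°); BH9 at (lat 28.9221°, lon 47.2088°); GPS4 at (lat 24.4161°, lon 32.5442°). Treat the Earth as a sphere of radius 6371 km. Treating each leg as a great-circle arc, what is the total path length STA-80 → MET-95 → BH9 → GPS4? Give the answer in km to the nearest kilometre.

4625 km

STA-80→MET-95: c = 0.145170 rad, d = 924.88 km
MET-95→BH9: c = 0.339097 rad, d = 2160.39 km
BH9→GPS4: c = 0.241642 rad, d = 1539.50 km
Total = 924.88 + 2160.39 + 1539.50 = 4624.76 km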